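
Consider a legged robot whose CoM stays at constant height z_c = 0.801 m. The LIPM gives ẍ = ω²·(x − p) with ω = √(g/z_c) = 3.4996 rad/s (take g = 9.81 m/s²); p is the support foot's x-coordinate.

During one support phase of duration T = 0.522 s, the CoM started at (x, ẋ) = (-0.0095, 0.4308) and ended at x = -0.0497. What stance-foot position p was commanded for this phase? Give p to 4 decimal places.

p = 0.1792

ωT = 3.4996·0.522 = 1.826791; cosh(ωT) = 3.187422, sinh(ωT) = 3.026493
x(T) = p + (x₀−p)·cosh(ωT) + (ẋ₀/ω)·sinh(ωT) ⇒ p·(1 − cosh) = x(T) − x₀·cosh − (ẋ₀/ω)·sinh
numerator   = -0.0497 − (-0.0095)·3.187422 − (0.4308/3.4996)·3.026493 = -0.391980
denominator = 1 − 3.187422 = -2.187422
p = -0.391980 / -2.187422 = 0.1792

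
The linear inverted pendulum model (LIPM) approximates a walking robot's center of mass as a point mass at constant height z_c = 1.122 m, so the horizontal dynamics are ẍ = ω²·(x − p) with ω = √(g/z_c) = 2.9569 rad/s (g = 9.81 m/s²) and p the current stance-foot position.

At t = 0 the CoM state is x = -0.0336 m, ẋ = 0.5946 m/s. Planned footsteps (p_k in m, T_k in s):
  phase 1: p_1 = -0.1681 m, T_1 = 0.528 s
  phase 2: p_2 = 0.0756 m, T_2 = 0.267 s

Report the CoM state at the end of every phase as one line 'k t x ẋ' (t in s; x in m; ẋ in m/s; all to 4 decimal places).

1 0.5280 0.6244 2.3847
2 0.7950 1.5095 4.5858

phase 1: p=-0.1681, T=0.528, ωT=1.561243, cosh=2.487308, sinh=2.277433; start (x,ẋ)=(-0.033600, 0.594600) → end (x,ẋ)=(0.624410, 2.384695)
phase 2: p=0.0756, T=0.267, ωT=0.789492, cosh=1.328177, sinh=0.874101; start (x,ẋ)=(0.624410, 2.384695) → end (x,ẋ)=(1.509466, 4.585767)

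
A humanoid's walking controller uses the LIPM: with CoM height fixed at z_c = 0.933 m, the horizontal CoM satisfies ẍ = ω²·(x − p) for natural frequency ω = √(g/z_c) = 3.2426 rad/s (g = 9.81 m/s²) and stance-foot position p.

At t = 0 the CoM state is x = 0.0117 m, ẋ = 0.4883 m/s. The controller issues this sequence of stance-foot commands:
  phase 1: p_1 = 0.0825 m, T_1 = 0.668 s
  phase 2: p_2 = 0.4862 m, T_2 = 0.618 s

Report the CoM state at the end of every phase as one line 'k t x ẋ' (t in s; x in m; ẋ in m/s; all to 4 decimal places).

phase 1: p=0.0825, T=0.668, ωT=2.166057, cosh=4.419223, sinh=4.304594; start (x,ẋ)=(0.011700, 0.488300) → end (x,ẋ)=(0.417844, 1.169675)
phase 2: p=0.4862, T=0.618, ωT=2.003927, cosh=3.776467, sinh=3.641662; start (x,ẋ)=(0.417844, 1.169675) → end (x,ẋ)=(1.541679, 3.610055)

1 0.6680 0.4178 1.1697
2 1.2860 1.5417 3.6101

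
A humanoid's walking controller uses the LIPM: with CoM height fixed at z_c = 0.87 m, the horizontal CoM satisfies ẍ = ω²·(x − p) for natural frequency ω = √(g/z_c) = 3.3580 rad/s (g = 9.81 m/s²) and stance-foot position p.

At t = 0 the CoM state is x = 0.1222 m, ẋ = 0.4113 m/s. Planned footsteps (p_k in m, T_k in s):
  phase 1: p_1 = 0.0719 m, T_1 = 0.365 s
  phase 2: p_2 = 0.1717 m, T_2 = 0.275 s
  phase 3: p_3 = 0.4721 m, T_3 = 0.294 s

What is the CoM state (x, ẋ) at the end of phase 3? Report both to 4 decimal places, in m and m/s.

x = 1.6556, ẋ = 4.4102

phase 1: p=0.0719, T=0.365, ωT=1.225670, cosh=1.850004, sinh=1.556443; start (x,ẋ)=(0.122200, 0.411300) → end (x,ẋ)=(0.355594, 1.023802)
phase 2: p=0.1717, T=0.275, ωT=0.923450, cosh=1.457554, sinh=1.060408; start (x,ẋ)=(0.355594, 1.023802) → end (x,ẋ)=(0.763037, 2.147066)
phase 3: p=0.4721, T=0.294, ωT=0.987252, cosh=1.528224, sinh=1.155625; start (x,ẋ)=(0.763037, 2.147066) → end (x,ẋ)=(1.655610, 4.410206)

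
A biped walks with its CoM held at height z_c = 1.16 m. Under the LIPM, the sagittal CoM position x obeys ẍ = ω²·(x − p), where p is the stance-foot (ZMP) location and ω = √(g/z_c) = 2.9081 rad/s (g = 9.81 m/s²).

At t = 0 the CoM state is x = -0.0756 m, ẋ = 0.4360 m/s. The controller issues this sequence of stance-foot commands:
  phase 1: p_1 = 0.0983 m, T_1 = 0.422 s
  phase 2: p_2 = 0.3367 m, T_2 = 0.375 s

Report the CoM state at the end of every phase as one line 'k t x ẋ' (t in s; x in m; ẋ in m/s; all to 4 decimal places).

1 0.4220 0.0099 0.0191
2 0.7970 -0.1957 -1.2226

phase 1: p=0.0983, T=0.422, ωT=1.227218, cosh=1.852416, sinh=1.559309; start (x,ẋ)=(-0.075600, 0.436000) → end (x,ẋ)=(0.009946, 0.019082)
phase 2: p=0.3367, T=0.375, ωT=1.090537, cosh=1.655955, sinh=1.319919; start (x,ẋ)=(0.009946, 0.019082) → end (x,ẋ)=(-0.195729, -1.222632)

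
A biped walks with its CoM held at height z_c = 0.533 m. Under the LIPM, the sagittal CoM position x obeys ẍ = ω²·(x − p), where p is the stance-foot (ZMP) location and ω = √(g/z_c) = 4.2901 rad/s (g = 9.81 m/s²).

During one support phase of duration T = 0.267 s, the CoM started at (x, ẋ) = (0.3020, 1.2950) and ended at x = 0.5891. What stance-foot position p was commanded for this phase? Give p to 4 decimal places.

p = 0.4927

ωT = 4.2901·0.267 = 1.145457; cosh(ωT) = 1.730978, sinh(ωT) = 1.412899
x(T) = p + (x₀−p)·cosh(ωT) + (ẋ₀/ω)·sinh(ωT) ⇒ p·(1 − cosh) = x(T) − x₀·cosh − (ẋ₀/ω)·sinh
numerator   = 0.5891 − (0.3020)·1.730978 − (1.2950/4.2901)·1.412899 = -0.360150
denominator = 1 − 1.730978 = -0.730978
p = -0.360150 / -0.730978 = 0.4927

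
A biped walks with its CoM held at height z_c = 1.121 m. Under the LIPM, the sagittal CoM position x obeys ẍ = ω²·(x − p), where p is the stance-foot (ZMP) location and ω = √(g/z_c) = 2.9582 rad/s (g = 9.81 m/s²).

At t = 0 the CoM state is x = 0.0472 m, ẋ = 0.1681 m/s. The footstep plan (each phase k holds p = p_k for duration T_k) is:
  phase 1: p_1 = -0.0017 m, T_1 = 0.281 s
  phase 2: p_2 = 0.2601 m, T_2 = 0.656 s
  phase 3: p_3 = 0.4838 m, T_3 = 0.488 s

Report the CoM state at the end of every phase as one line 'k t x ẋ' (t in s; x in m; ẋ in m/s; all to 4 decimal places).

1 0.2810 0.1180 0.3642
2 0.9370 0.1748 -0.1397
3 1.4250 -0.3016 -2.1405

phase 1: p=-0.0017, T=0.281, ωT=0.831254, cosh=1.365850, sinh=0.930347; start (x,ẋ)=(0.047200, 0.168100) → end (x,ẋ)=(0.117957, 0.364180)
phase 2: p=0.2601, T=0.656, ωT=1.940579, cosh=3.553202, sinh=3.409581; start (x,ẋ)=(0.117957, 0.364180) → end (x,ẋ)=(0.174786, -0.139681)
phase 3: p=0.4838, T=0.488, ωT=1.443602, cosh=2.236000, sinh=1.999924; start (x,ẋ)=(0.174786, -0.139681) → end (x,ẋ)=(-0.301588, -2.140508)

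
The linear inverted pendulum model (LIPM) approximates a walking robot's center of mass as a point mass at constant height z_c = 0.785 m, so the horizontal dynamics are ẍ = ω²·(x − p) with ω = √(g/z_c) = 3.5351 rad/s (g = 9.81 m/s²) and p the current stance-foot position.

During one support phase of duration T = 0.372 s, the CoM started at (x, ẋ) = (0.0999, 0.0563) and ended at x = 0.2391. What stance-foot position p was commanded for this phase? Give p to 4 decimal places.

p = -0.0121

ωT = 3.5351·0.372 = 1.315057; cosh(ωT) = 1.996712, sinh(ωT) = 1.728253
x(T) = p + (x₀−p)·cosh(ωT) + (ẋ₀/ω)·sinh(ωT) ⇒ p·(1 − cosh) = x(T) − x₀·cosh − (ẋ₀/ω)·sinh
numerator   = 0.2391 − (0.0999)·1.996712 − (0.0563/3.5351)·1.728253 = 0.012104
denominator = 1 − 1.996712 = -0.996712
p = 0.012104 / -0.996712 = -0.0121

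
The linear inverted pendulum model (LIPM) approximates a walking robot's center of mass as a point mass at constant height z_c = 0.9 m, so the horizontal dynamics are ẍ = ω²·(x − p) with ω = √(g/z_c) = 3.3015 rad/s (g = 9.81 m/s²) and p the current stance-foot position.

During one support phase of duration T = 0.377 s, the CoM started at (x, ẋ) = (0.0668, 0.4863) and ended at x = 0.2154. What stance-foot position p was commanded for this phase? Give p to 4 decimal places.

p = 0.1644

ωT = 3.3015·0.377 = 1.244665; cosh(ωT) = 1.879905, sinh(ωT) = 1.591868
x(T) = p + (x₀−p)·cosh(ωT) + (ẋ₀/ω)·sinh(ωT) ⇒ p·(1 − cosh) = x(T) − x₀·cosh − (ẋ₀/ω)·sinh
numerator   = 0.2154 − (0.0668)·1.879905 − (0.4863/3.3015)·1.591868 = -0.144655
denominator = 1 − 1.879905 = -0.879905
p = -0.144655 / -0.879905 = 0.1644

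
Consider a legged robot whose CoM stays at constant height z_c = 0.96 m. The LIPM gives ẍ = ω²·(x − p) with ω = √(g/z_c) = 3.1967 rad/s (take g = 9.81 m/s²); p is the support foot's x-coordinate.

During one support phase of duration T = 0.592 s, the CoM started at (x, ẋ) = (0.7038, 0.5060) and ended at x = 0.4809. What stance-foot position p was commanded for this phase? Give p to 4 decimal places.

ωT = 3.1967·0.592 = 1.892446; cosh(ωT) = 3.393142, sinh(ωT) = 3.242440
x(T) = p + (x₀−p)·cosh(ωT) + (ẋ₀/ω)·sinh(ωT) ⇒ p·(1 − cosh) = x(T) − x₀·cosh − (ẋ₀/ω)·sinh
numerator   = 0.4809 − (0.7038)·3.393142 − (0.5060/3.1967)·3.242440 = -2.420434
denominator = 1 − 3.393142 = -2.393142
p = -2.420434 / -2.393142 = 1.0114

p = 1.0114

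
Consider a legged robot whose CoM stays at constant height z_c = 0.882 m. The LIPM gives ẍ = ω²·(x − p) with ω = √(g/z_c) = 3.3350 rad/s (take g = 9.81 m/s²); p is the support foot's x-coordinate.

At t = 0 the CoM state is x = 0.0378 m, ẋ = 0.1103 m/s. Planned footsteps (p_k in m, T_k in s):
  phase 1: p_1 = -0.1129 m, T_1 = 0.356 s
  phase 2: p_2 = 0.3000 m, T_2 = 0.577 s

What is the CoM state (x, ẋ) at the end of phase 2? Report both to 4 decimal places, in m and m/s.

x = 0.9216, ẋ = 2.2567

phase 1: p=-0.1129, T=0.356, ωT=1.187260, cosh=1.791571, sinh=1.486515; start (x,ẋ)=(0.037800, 0.110300) → end (x,ẋ)=(0.206254, 0.944710)
phase 2: p=0.3000, T=0.577, ωT=1.924295, cosh=3.498148, sinh=3.352169; start (x,ẋ)=(0.206254, 0.944710) → end (x,ẋ)=(0.921636, 2.256704)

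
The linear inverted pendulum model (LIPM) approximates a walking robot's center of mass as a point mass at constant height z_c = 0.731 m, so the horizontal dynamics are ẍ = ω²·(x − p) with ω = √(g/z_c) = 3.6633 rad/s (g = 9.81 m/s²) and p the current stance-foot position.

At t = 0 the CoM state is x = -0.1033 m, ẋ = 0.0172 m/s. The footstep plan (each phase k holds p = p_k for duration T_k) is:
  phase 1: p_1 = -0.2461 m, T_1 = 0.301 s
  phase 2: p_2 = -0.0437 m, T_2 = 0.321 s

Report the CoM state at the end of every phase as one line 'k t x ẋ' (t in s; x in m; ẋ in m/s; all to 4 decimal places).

1 0.3010 -0.0010 0.7298
2 0.6220 0.3241 1.5244

phase 1: p=-0.2461, T=0.301, ωT=1.102653, cosh=1.672068, sinh=1.340079; start (x,ẋ)=(-0.103300, 0.017200) → end (x,ẋ)=(-0.001037, 0.729781)
phase 2: p=-0.0437, T=0.321, ωT=1.175919, cosh=1.774828, sinh=1.466293; start (x,ẋ)=(-0.001037, 0.729781) → end (x,ẋ)=(0.324126, 1.524400)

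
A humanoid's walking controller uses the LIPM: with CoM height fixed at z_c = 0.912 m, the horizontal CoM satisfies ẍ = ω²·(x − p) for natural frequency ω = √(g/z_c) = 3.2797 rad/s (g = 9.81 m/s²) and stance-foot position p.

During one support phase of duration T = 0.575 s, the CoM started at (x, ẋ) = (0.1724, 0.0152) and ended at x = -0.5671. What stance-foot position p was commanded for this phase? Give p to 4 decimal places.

ωT = 3.2797·0.575 = 1.885827; cosh(ωT) = 3.371755, sinh(ωT) = 3.220052
x(T) = p + (x₀−p)·cosh(ωT) + (ẋ₀/ω)·sinh(ωT) ⇒ p·(1 − cosh) = x(T) − x₀·cosh − (ẋ₀/ω)·sinh
numerator   = -0.5671 − (0.1724)·3.371755 − (0.0152/3.2797)·3.220052 = -1.163314
denominator = 1 − 3.371755 = -2.371755
p = -1.163314 / -2.371755 = 0.4905

p = 0.4905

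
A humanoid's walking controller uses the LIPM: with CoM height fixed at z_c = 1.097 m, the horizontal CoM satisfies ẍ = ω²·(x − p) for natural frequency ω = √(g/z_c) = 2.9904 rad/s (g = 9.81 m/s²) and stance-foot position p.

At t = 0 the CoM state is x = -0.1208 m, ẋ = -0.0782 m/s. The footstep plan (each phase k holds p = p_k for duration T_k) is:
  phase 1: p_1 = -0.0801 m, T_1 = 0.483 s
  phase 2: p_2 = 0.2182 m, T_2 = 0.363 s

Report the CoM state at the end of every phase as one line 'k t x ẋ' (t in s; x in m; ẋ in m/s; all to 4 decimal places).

phase 1: p=-0.0801, T=0.483, ωT=1.444363, cosh=2.237524, sinh=2.001628; start (x,ẋ)=(-0.120800, -0.078200) → end (x,ẋ)=(-0.223510, -0.418591)
phase 2: p=0.2182, T=0.363, ωT=1.085515, cosh=1.649346, sinh=1.311619; start (x,ẋ)=(-0.223510, -0.418591) → end (x,ẋ)=(-0.693932, -2.422907)

1 0.4830 -0.2235 -0.4186
2 0.8460 -0.6939 -2.4229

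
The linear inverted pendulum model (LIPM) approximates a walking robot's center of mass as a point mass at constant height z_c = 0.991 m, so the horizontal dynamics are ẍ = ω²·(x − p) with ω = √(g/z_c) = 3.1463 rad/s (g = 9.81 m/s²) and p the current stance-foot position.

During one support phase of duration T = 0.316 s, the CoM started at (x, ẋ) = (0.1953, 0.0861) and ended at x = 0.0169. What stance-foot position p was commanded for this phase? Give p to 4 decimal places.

p = 0.5874

ωT = 3.1463·0.316 = 0.994231; cosh(ωT) = 1.536326, sinh(ωT) = 1.166318
x(T) = p + (x₀−p)·cosh(ωT) + (ẋ₀/ω)·sinh(ωT) ⇒ p·(1 − cosh) = x(T) − x₀·cosh − (ẋ₀/ω)·sinh
numerator   = 0.0169 − (0.1953)·1.536326 − (0.0861/3.1463)·1.166318 = -0.315061
denominator = 1 − 1.536326 = -0.536326
p = -0.315061 / -0.536326 = 0.5874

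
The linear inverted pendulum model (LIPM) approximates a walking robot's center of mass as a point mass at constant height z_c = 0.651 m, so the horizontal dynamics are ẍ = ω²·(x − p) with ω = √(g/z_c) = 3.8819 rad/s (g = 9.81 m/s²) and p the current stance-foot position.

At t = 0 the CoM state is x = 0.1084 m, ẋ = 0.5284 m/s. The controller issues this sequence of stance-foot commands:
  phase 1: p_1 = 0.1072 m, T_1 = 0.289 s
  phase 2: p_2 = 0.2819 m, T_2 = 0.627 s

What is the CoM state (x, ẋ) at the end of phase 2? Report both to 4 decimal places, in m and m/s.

x = 1.6804, ẋ = 5.5033

phase 1: p=0.1072, T=0.289, ωT=1.121869, cosh=1.698129, sinh=1.372459; start (x,ẋ)=(0.108400, 0.528400) → end (x,ẋ)=(0.296055, 0.903685)
phase 2: p=0.2819, T=0.627, ωT=2.433951, cosh=5.745771, sinh=5.658082; start (x,ẋ)=(0.296055, 0.903685) → end (x,ẋ)=(1.680404, 5.503276)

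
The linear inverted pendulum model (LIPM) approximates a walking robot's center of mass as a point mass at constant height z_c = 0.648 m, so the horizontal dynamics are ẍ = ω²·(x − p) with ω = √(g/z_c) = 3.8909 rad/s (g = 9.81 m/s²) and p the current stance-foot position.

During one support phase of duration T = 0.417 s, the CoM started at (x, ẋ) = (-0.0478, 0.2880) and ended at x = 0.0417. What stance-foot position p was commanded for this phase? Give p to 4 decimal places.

p = 0.0078

ωT = 3.8909·0.417 = 1.622505; cosh(ωT) = 2.631585, sinh(ωT) = 2.434181
x(T) = p + (x₀−p)·cosh(ωT) + (ẋ₀/ω)·sinh(ωT) ⇒ p·(1 − cosh) = x(T) − x₀·cosh − (ẋ₀/ω)·sinh
numerator   = 0.0417 − (-0.0478)·2.631585 − (0.2880/3.8909)·2.434181 = -0.012686
denominator = 1 − 2.631585 = -1.631585
p = -0.012686 / -1.631585 = 0.0078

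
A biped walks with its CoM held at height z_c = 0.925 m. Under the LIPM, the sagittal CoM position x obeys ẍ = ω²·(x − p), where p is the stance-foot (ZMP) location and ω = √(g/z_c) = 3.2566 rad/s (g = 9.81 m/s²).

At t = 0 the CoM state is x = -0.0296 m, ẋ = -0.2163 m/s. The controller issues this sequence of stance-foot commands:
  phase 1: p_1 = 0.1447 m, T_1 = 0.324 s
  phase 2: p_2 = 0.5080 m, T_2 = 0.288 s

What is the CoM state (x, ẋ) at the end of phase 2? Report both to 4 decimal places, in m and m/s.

phase 1: p=0.1447, T=0.324, ωT=1.055138, cosh=1.610258, sinh=1.262114; start (x,ẋ)=(-0.029600, -0.216300) → end (x,ẋ)=(-0.219796, -1.064707)
phase 2: p=0.5080, T=0.288, ωT=0.937901, cosh=1.473031, sinh=1.081582; start (x,ẋ)=(-0.219796, -1.064707) → end (x,ẋ)=(-0.917677, -4.131849)

x = -0.9177, ẋ = -4.1318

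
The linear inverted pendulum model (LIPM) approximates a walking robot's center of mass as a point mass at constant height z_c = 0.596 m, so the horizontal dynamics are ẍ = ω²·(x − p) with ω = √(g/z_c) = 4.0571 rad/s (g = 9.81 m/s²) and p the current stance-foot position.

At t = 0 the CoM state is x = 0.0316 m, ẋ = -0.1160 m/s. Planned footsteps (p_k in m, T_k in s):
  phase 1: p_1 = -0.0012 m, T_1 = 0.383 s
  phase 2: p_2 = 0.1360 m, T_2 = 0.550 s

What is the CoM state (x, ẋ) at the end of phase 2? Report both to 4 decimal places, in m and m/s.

x = -0.4169, ẋ = -2.1889

phase 1: p=-0.0012, T=0.383, ωT=1.553869, cosh=2.470582, sinh=2.259154; start (x,ẋ)=(0.031600, -0.116000) → end (x,ẋ)=(0.015242, 0.014045)
phase 2: p=0.1360, T=0.550, ωT=2.231405, cosh=4.710160, sinh=4.602782; start (x,ẋ)=(0.015242, 0.014045) → end (x,ẋ)=(-0.416857, -2.188882)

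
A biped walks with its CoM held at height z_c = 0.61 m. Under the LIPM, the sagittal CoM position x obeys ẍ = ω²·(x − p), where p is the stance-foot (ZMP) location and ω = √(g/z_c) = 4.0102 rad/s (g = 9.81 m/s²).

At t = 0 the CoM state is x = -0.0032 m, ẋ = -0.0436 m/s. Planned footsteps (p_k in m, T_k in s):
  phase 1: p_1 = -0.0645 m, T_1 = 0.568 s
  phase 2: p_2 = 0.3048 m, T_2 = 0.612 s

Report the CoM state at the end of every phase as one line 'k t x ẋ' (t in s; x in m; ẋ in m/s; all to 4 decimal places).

phase 1: p=-0.0645, T=0.568, ωT=2.277794, cosh=4.928822, sinh=4.826311; start (x,ẋ)=(-0.003200, -0.043600) → end (x,ẋ)=(0.185164, 0.971533)
phase 2: p=0.3048, T=0.612, ωT=2.454242, cosh=5.861771, sinh=5.775843; start (x,ẋ)=(0.185164, 0.971533) → end (x,ẋ)=(1.002807, 2.923853)

1 0.5680 0.1852 0.9715
2 1.1800 1.0028 2.9239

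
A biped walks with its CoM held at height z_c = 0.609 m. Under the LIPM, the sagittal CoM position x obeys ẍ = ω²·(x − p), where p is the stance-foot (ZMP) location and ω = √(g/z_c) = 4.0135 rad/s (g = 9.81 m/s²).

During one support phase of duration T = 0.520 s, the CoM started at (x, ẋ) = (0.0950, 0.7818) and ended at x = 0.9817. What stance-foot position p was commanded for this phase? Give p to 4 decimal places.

ωT = 4.0135·0.520 = 2.087020; cosh(ωT) = 4.092457, sinh(ωT) = 3.968401
x(T) = p + (x₀−p)·cosh(ωT) + (ẋ₀/ω)·sinh(ωT) ⇒ p·(1 − cosh) = x(T) − x₀·cosh − (ẋ₀/ω)·sinh
numerator   = 0.9817 − (0.0950)·4.092457 − (0.7818/4.0135)·3.968401 = -0.180098
denominator = 1 − 4.092457 = -3.092457
p = -0.180098 / -3.092457 = 0.0582

p = 0.0582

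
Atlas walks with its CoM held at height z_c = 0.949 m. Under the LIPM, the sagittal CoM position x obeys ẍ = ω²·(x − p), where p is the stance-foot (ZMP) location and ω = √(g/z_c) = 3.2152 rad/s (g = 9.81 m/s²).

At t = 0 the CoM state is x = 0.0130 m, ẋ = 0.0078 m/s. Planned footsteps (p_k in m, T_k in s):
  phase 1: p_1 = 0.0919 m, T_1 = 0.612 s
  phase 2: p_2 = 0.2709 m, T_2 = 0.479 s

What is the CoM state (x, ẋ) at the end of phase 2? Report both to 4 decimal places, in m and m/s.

x = -1.4431, ẋ = -5.3798

phase 1: p=0.0919, T=0.612, ωT=1.967702, cosh=3.646999, sinh=3.507221; start (x,ẋ)=(0.013000, 0.007800) → end (x,ẋ)=(-0.187340, -0.861263)
phase 2: p=0.2709, T=0.479, ωT=1.540081, cosh=2.439665, sinh=2.225302; start (x,ẋ)=(-0.187340, -0.861263) → end (x,ẋ)=(-1.443148, -5.379802)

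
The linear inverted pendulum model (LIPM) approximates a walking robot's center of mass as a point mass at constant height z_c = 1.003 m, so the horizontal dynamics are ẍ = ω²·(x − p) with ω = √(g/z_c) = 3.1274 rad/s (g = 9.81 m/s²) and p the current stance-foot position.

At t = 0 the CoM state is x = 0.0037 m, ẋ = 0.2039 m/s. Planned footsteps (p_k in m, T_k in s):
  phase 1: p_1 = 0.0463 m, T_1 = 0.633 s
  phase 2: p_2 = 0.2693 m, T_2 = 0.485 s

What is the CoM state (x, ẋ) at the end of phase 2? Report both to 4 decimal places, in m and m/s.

phase 1: p=0.0463, T=0.633, ωT=1.979644, cosh=3.689142, sinh=3.551024; start (x,ẋ)=(0.003700, 0.203900) → end (x,ẋ)=(0.120662, 0.279123)
phase 2: p=0.2693, T=0.485, ωT=1.516789, cosh=2.388491, sinh=2.169076; start (x,ẋ)=(0.120662, 0.279123) → end (x,ẋ)=(0.107871, -0.341614)

x = 0.1079, ẋ = -0.3416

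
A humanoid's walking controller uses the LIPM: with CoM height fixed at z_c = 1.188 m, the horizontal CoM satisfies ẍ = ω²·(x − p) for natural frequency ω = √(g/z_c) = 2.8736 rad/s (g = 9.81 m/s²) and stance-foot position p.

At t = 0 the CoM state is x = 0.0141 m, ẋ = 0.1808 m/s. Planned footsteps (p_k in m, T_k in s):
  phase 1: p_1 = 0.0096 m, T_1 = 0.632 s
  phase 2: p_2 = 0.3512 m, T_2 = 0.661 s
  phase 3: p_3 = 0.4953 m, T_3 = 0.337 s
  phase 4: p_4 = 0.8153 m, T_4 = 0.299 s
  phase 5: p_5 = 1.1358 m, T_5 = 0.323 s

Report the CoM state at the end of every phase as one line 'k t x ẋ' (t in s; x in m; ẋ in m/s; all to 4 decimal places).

1 0.6320 0.2121 0.6092
2 1.2930 0.5684 0.7752
3 1.6300 0.9095 1.4048
4 1.9290 1.4201 2.2184
5 2.2520 2.3756 4.1166

phase 1: p=0.0096, T=0.632, ωT=1.816115, cosh=3.155292, sinh=2.992636; start (x,ẋ)=(0.014100, 0.180800) → end (x,ẋ)=(0.212088, 0.609175)
phase 2: p=0.3512, T=0.661, ωT=1.899450, cosh=3.415933, sinh=3.266282; start (x,ẋ)=(0.212088, 0.609175) → end (x,ẋ)=(0.568424, 0.775201)
phase 3: p=0.4953, T=0.337, ωT=0.968403, cosh=1.506712, sinh=1.127023; start (x,ẋ)=(0.568424, 0.775201) → end (x,ẋ)=(0.909510, 1.404824)
phase 4: p=0.8153, T=0.299, ωT=0.859206, cosh=1.392392, sinh=0.968894; start (x,ẋ)=(0.909510, 1.404824) → end (x,ẋ)=(1.420142, 2.218366)
phase 5: p=1.1358, T=0.323, ωT=0.928173, cosh=1.462579, sinh=1.067304; start (x,ẋ)=(1.420142, 2.218366) → end (x,ẋ)=(2.375611, 4.116613)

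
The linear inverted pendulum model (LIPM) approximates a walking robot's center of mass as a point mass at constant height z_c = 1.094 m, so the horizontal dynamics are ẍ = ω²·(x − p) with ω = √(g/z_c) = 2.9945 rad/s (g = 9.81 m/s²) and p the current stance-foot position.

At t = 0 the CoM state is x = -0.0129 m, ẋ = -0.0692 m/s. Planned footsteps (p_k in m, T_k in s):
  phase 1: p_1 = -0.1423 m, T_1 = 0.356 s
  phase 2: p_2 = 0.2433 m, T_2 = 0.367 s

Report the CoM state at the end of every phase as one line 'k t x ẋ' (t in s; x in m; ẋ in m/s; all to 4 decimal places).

1 0.3560 0.0383 0.3835
2 0.7230 0.0723 -0.1796

phase 1: p=-0.1423, T=0.356, ωT=1.066042, cosh=1.624116, sinh=1.279747; start (x,ẋ)=(-0.012900, -0.069200) → end (x,ẋ)=(0.038287, 0.383498)
phase 2: p=0.2433, T=0.367, ωT=1.098982, cosh=1.667159, sinh=1.333949; start (x,ẋ)=(0.038287, 0.383498) → end (x,ẋ)=(0.072346, -0.179574)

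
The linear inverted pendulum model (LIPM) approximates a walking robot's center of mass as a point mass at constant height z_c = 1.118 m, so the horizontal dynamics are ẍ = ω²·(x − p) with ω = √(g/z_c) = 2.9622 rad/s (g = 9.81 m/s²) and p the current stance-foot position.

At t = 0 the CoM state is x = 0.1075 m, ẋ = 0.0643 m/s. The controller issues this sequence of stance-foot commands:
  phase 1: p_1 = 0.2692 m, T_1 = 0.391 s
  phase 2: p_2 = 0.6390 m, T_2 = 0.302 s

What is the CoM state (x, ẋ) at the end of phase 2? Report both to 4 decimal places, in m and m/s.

x = -0.4459, ẋ = -2.6963

phase 1: p=0.2692, T=0.391, ωT=1.158220, cosh=1.749153, sinh=1.435108; start (x,ẋ)=(0.107500, 0.064300) → end (x,ẋ)=(0.017514, -0.574929)
phase 2: p=0.6390, T=0.302, ωT=0.894584, cosh=1.427548, sinh=1.018771; start (x,ẋ)=(0.017514, -0.574929) → end (x,ẋ)=(-0.445933, -2.696261)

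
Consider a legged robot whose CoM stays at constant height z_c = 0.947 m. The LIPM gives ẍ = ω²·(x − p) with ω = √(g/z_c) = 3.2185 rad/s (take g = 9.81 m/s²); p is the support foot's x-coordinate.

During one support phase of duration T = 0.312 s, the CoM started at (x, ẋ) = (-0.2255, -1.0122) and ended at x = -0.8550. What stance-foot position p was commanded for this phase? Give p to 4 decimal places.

p = 0.2451

ωT = 3.2185·0.312 = 1.004172; cosh(ωT) = 1.547997, sinh(ωT) = 1.181649
x(T) = p + (x₀−p)·cosh(ωT) + (ẋ₀/ω)·sinh(ωT) ⇒ p·(1 − cosh) = x(T) − x₀·cosh − (ẋ₀/ω)·sinh
numerator   = -0.8550 − (-0.2255)·1.547997 − (-1.0122/3.2185)·1.181649 = -0.134305
denominator = 1 − 1.547997 = -0.547997
p = -0.134305 / -0.547997 = 0.2451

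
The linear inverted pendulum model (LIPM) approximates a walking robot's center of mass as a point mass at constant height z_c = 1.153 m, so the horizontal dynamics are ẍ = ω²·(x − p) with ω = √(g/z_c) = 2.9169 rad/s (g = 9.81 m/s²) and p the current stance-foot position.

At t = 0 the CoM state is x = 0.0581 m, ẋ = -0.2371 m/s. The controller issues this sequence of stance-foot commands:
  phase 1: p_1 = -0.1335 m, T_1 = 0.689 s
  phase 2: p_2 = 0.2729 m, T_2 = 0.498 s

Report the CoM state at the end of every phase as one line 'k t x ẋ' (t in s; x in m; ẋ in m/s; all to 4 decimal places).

1 0.6890 0.2963 1.1471
2 1.1870 1.1202 2.7239

phase 1: p=-0.1335, T=0.689, ωT=2.009744, cosh=3.797715, sinh=3.663692; start (x,ẋ)=(0.058100, -0.237100) → end (x,ẋ)=(0.296339, 1.147119)
phase 2: p=0.2729, T=0.498, ωT=1.452616, cosh=2.254120, sinh=2.020162; start (x,ẋ)=(0.296339, 1.147119) → end (x,ẋ)=(1.120197, 2.723862)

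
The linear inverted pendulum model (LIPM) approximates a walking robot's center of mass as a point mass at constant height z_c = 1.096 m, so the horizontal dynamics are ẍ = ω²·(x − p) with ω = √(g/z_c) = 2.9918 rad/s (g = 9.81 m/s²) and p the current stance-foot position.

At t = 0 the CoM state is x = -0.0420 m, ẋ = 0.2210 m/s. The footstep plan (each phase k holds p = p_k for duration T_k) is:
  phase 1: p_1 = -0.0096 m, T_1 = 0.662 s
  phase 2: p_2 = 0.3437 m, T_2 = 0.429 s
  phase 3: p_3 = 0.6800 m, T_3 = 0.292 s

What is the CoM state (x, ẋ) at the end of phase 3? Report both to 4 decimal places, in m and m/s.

phase 1: p=-0.0096, T=0.662, ωT=1.980572, cosh=3.692437, sinh=3.554447; start (x,ẋ)=(-0.042000, 0.221000) → end (x,ẋ)=(0.133327, 0.471481)
phase 2: p=0.3437, T=0.429, ωT=1.283482, cosh=1.943128, sinh=1.666057; start (x,ẋ)=(0.133327, 0.471481) → end (x,ẋ)=(0.197474, -0.132459)
phase 3: p=0.6800, T=0.292, ωT=0.873606, cosh=1.406488, sinh=0.989044; start (x,ẋ)=(0.197474, -0.132459) → end (x,ẋ)=(-0.042456, -1.614108)

x = -0.0425, ẋ = -1.6141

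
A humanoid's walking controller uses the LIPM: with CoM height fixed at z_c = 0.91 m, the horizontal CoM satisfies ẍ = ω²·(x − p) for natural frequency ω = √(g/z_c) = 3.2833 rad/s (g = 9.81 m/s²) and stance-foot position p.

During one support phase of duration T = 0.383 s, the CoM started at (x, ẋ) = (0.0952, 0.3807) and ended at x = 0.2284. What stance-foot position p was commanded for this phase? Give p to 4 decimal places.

ωT = 3.2833·0.383 = 1.257504; cosh(ωT) = 1.900498, sinh(ωT) = 1.616135
x(T) = p + (x₀−p)·cosh(ωT) + (ẋ₀/ω)·sinh(ωT) ⇒ p·(1 − cosh) = x(T) − x₀·cosh − (ẋ₀/ω)·sinh
numerator   = 0.2284 − (0.0952)·1.900498 − (0.3807/3.2833)·1.616135 = -0.139919
denominator = 1 − 1.900498 = -0.900498
p = -0.139919 / -0.900498 = 0.1554

p = 0.1554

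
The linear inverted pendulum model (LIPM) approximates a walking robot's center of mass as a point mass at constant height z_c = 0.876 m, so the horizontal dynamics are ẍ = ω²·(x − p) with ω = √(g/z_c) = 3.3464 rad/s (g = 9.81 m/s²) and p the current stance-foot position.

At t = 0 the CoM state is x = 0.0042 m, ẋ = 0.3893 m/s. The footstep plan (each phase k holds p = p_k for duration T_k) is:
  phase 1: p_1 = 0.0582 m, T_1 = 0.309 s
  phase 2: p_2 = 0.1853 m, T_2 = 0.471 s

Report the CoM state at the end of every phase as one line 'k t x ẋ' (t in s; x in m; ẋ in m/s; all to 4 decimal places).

phase 1: p=0.0582, T=0.309, ωT=1.034038, cosh=1.583983, sinh=1.228415; start (x,ẋ)=(0.004200, 0.389300) → end (x,ẋ)=(0.115571, 0.394663)
phase 2: p=0.1853, T=0.471, ωT=1.576154, cosh=2.521545, sinh=2.314776; start (x,ẋ)=(0.115571, 0.394663) → end (x,ẋ)=(0.282473, 0.455031)

1 0.3090 0.1156 0.3947
2 0.7800 0.2825 0.4550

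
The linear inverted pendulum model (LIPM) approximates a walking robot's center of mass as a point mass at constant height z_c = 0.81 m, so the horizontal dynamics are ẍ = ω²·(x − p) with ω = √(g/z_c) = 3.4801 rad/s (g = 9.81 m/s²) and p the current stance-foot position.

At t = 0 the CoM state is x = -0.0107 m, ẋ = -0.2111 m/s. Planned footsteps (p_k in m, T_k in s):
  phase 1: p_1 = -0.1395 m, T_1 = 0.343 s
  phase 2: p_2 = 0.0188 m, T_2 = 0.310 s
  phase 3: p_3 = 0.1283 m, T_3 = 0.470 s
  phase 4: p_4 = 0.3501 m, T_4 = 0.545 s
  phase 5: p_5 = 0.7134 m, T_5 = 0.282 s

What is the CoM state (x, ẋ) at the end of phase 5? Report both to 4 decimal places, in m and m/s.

phase 1: p=-0.1395, T=0.343, ωT=1.193674, cosh=1.801143, sinh=1.498038; start (x,ẋ)=(-0.010700, -0.211100) → end (x,ẋ)=(0.001618, 0.291254)
phase 2: p=0.0188, T=0.310, ωT=1.078831, cosh=1.640616, sinh=1.300623; start (x,ẋ)=(0.001618, 0.291254) → end (x,ẋ)=(0.099461, 0.400064)
phase 3: p=0.1283, T=0.470, ωT=1.635647, cosh=2.663802, sinh=2.468976; start (x,ẋ)=(0.099461, 0.400064) → end (x,ẋ)=(0.335306, 0.817899)
phase 4: p=0.3501, T=0.545, ωT=1.896655, cosh=3.406817, sinh=3.256747; start (x,ẋ)=(0.335306, 0.817899) → end (x,ẋ)=(1.065106, 2.618762)
phase 5: p=0.7134, T=0.282, ωT=0.981388, cosh=1.521474, sinh=1.146684; start (x,ẋ)=(1.065106, 2.618762) → end (x,ẋ)=(2.111387, 5.387888)

x = 2.1114, ẋ = 5.3879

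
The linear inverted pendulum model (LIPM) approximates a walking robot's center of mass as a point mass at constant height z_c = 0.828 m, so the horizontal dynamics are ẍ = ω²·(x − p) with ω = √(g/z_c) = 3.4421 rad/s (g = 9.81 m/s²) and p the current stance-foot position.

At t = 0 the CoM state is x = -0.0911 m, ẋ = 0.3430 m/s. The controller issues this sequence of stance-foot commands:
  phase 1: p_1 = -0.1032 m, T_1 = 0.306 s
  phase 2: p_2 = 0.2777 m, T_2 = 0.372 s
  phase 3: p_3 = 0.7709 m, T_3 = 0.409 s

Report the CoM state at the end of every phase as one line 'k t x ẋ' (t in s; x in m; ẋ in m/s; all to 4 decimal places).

phase 1: p=-0.1032, T=0.306, ωT=1.053283, cosh=1.607919, sinh=1.259128; start (x,ẋ)=(-0.091100, 0.343000) → end (x,ẋ)=(0.041726, 0.603958)
phase 2: p=0.2777, T=0.372, ωT=1.280461, cosh=1.938104, sinh=1.660195; start (x,ẋ)=(0.041726, 0.603958) → end (x,ẋ)=(0.111659, -0.177953)
phase 3: p=0.7709, T=0.409, ωT=1.407819, cosh=2.165854, sinh=1.921178; start (x,ẋ)=(0.111659, -0.177953) → end (x,ẋ)=(-0.756242, -4.744904)

1 0.3060 0.0417 0.6040
2 0.6780 0.1117 -0.1780
3 1.0870 -0.7562 -4.7449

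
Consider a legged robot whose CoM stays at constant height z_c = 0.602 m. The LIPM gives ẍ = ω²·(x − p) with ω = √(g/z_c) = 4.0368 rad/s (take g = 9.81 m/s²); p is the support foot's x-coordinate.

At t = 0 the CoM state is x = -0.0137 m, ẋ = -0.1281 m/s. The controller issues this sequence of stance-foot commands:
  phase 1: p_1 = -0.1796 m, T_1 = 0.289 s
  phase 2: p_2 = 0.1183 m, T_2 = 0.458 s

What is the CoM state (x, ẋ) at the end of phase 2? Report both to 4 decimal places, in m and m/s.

x = 0.5219, ẋ = 1.7796

phase 1: p=-0.1796, T=0.289, ωT=1.166635, cosh=1.761291, sinh=1.449878; start (x,ẋ)=(-0.013700, -0.128100) → end (x,ẋ)=(0.066589, 0.745369)
phase 2: p=0.1183, T=0.458, ωT=1.848854, cosh=3.254978, sinh=3.097560; start (x,ẋ)=(0.066589, 0.745369) → end (x,ẋ)=(0.521927, 1.779557)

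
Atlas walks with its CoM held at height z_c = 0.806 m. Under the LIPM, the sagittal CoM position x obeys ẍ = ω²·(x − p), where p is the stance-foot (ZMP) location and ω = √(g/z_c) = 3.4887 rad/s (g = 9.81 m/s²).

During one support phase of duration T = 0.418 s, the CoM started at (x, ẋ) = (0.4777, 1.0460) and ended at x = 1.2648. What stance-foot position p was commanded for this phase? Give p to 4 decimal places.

ωT = 3.4887·0.418 = 1.458277; cosh(ωT) = 2.265591, sinh(ωT) = 2.032954
x(T) = p + (x₀−p)·cosh(ωT) + (ẋ₀/ω)·sinh(ωT) ⇒ p·(1 − cosh) = x(T) − x₀·cosh − (ẋ₀/ω)·sinh
numerator   = 1.2648 − (0.4777)·2.265591 − (1.0460/3.4887)·2.032954 = -0.427004
denominator = 1 − 2.265591 = -1.265591
p = -0.427004 / -1.265591 = 0.3374

p = 0.3374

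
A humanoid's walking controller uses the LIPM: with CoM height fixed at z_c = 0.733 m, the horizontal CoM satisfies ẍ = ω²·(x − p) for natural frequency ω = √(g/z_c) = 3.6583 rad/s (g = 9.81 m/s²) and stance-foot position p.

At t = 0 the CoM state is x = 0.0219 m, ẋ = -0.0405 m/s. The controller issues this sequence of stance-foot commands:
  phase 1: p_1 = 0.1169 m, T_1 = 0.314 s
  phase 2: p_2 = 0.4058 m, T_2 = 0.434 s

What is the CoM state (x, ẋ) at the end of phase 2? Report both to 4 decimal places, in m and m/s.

phase 1: p=0.1169, T=0.314, ωT=1.148706, cosh=1.735578, sinh=1.418531; start (x,ẋ)=(0.021900, -0.040500) → end (x,ẋ)=(-0.063684, -0.563285)
phase 2: p=0.4058, T=0.434, ωT=1.587702, cosh=2.548444, sinh=2.344050; start (x,ẋ)=(-0.063684, -0.563285) → end (x,ẋ)=(-1.151578, -5.461438)

x = -1.1516, ẋ = -5.4614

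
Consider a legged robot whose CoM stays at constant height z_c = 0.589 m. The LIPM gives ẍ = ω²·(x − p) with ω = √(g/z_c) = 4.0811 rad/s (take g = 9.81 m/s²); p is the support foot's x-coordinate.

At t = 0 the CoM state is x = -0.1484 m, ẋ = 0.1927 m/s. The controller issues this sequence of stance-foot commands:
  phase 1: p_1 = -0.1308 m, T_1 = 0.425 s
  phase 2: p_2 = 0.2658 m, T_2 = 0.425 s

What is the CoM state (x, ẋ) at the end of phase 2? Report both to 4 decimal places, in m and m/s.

x = -0.4184, ẋ = -2.4982

phase 1: p=-0.1308, T=0.425, ωT=1.734468, cosh=2.921202, sinh=2.744708; start (x,ẋ)=(-0.148400, 0.192700) → end (x,ẋ)=(-0.052614, 0.365771)
phase 2: p=0.2658, T=0.425, ωT=1.734468, cosh=2.921202, sinh=2.744708; start (x,ẋ)=(-0.052614, 0.365771) → end (x,ẋ)=(-0.418357, -2.498207)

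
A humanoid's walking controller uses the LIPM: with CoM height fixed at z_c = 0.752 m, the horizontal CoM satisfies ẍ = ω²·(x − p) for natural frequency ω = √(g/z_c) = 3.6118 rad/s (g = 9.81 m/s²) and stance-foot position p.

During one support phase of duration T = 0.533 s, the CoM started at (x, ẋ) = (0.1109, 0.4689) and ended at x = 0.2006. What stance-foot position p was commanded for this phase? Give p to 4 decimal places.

p = 0.2492

ωT = 3.6118·0.533 = 1.925089; cosh(ωT) = 3.500812, sinh(ωT) = 3.354949
x(T) = p + (x₀−p)·cosh(ωT) + (ẋ₀/ω)·sinh(ωT) ⇒ p·(1 − cosh) = x(T) − x₀·cosh − (ẋ₀/ω)·sinh
numerator   = 0.2006 − (0.1109)·3.500812 − (0.4689/3.6118)·3.354949 = -0.623195
denominator = 1 − 3.500812 = -2.500812
p = -0.623195 / -2.500812 = 0.2492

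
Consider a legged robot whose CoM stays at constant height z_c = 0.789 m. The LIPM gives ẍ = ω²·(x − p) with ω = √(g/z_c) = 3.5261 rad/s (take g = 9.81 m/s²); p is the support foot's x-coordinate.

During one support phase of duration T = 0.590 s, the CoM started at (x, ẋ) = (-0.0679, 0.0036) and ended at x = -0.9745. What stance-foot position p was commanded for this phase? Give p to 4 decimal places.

p = 0.2291

ωT = 3.5261·0.590 = 2.080399; cosh(ωT) = 4.066272, sinh(ωT) = 3.941391
x(T) = p + (x₀−p)·cosh(ωT) + (ẋ₀/ω)·sinh(ωT) ⇒ p·(1 − cosh) = x(T) − x₀·cosh − (ẋ₀/ω)·sinh
numerator   = -0.9745 − (-0.0679)·4.066272 − (0.0036/3.5261)·3.941391 = -0.702424
denominator = 1 − 4.066272 = -3.066272
p = -0.702424 / -3.066272 = 0.2291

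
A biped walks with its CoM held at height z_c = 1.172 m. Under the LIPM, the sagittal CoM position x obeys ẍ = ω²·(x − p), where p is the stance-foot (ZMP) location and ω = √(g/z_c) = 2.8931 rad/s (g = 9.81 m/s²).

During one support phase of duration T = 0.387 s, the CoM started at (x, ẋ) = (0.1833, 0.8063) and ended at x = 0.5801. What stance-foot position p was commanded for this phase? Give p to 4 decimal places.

ωT = 2.8931·0.387 = 1.119630; cosh(ωT) = 1.695060, sinh(ωT) = 1.368659
x(T) = p + (x₀−p)·cosh(ωT) + (ẋ₀/ω)·sinh(ωT) ⇒ p·(1 − cosh) = x(T) − x₀·cosh − (ẋ₀/ω)·sinh
numerator   = 0.5801 − (0.1833)·1.695060 − (0.8063/2.8931)·1.368659 = -0.112047
denominator = 1 − 1.695060 = -0.695060
p = -0.112047 / -0.695060 = 0.1612

p = 0.1612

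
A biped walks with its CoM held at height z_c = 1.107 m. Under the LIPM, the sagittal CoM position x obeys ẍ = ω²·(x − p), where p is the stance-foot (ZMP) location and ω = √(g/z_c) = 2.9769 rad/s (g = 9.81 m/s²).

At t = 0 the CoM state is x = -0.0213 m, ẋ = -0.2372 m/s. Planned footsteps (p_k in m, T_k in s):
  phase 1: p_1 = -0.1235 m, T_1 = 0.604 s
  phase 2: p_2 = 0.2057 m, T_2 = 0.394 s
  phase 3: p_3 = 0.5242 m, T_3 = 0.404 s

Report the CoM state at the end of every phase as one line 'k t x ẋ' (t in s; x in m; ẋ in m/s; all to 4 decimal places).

1 0.6040 -0.0405 0.1575
2 0.9980 -0.1528 -0.7916
3 1.4020 -1.1070 -4.4883

phase 1: p=-0.1235, T=0.604, ωT=1.798048, cosh=3.101735, sinh=2.936113; start (x,ẋ)=(-0.021300, -0.237200) → end (x,ẋ)=(-0.040453, 0.157549)
phase 2: p=0.2057, T=0.394, ωT=1.172899, cosh=1.770407, sinh=1.460938; start (x,ẋ)=(-0.040453, 0.157549) → end (x,ẋ)=(-0.152772, -0.791609)
phase 3: p=0.5242, T=0.404, ωT=1.202668, cosh=1.814689, sinh=1.514297; start (x,ẋ)=(-0.152772, -0.791609) → end (x,ẋ)=(-1.106971, -4.488253)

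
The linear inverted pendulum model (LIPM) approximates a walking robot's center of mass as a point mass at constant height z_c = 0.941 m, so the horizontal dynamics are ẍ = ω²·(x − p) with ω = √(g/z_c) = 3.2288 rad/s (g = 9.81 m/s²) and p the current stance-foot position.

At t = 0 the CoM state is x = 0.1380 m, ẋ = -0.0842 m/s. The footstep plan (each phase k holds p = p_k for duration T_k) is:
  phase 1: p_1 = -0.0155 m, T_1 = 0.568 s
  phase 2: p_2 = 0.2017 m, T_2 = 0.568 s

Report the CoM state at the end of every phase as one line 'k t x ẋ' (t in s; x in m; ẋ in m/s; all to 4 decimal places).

1 0.5680 0.3976 1.2411
2 1.1360 2.0025 5.9118

phase 1: p=-0.0155, T=0.568, ωT=1.833958, cosh=3.209196, sinh=3.049416; start (x,ẋ)=(0.138000, -0.084200) → end (x,ẋ)=(0.397589, 1.241140)
phase 2: p=0.2017, T=0.568, ωT=1.833958, cosh=3.209196, sinh=3.049416; start (x,ẋ)=(0.397589, 1.241140) → end (x,ẋ)=(2.002533, 5.911779)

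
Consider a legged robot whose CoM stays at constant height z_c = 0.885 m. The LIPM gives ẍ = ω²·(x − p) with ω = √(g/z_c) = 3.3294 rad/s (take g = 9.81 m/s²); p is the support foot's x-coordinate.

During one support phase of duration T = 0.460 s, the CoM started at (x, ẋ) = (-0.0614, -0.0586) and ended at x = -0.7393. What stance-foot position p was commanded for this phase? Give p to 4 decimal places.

p = 0.3884

ωT = 3.3294·0.460 = 1.531524; cosh(ωT) = 2.420713, sinh(ωT) = 2.204507
x(T) = p + (x₀−p)·cosh(ωT) + (ẋ₀/ω)·sinh(ωT) ⇒ p·(1 − cosh) = x(T) − x₀·cosh − (ẋ₀/ω)·sinh
numerator   = -0.7393 − (-0.0614)·2.420713 − (-0.0586/3.3294)·2.204507 = -0.551867
denominator = 1 − 2.420713 = -1.420713
p = -0.551867 / -1.420713 = 0.3884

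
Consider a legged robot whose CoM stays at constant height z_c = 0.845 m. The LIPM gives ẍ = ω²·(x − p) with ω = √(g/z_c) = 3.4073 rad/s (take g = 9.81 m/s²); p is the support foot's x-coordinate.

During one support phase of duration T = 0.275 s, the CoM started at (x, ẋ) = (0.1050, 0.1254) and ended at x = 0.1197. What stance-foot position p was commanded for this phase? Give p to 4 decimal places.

ωT = 3.4073·0.275 = 0.937008; cosh(ωT) = 1.472065, sinh(ωT) = 1.080267
x(T) = p + (x₀−p)·cosh(ωT) + (ẋ₀/ω)·sinh(ωT) ⇒ p·(1 − cosh) = x(T) − x₀·cosh − (ẋ₀/ω)·sinh
numerator   = 0.1197 − (0.1050)·1.472065 − (0.1254/3.4073)·1.080267 = -0.074624
denominator = 1 − 1.472065 = -0.472065
p = -0.074624 / -0.472065 = 0.1581

p = 0.1581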